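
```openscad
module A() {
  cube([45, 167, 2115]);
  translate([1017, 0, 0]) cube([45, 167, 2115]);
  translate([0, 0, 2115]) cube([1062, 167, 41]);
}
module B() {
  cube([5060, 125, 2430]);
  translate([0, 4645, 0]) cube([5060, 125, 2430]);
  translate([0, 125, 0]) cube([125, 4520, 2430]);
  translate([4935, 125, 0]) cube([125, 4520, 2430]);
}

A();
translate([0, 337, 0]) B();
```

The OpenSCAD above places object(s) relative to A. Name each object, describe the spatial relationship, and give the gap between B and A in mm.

A is a door frame. B is a house frame. The house frame is on the floor beside the door frame on its +y side. The gap between the house frame and the door frame is 170 mm.

The house frame's nearest face is 170 mm from the door frame's +y face.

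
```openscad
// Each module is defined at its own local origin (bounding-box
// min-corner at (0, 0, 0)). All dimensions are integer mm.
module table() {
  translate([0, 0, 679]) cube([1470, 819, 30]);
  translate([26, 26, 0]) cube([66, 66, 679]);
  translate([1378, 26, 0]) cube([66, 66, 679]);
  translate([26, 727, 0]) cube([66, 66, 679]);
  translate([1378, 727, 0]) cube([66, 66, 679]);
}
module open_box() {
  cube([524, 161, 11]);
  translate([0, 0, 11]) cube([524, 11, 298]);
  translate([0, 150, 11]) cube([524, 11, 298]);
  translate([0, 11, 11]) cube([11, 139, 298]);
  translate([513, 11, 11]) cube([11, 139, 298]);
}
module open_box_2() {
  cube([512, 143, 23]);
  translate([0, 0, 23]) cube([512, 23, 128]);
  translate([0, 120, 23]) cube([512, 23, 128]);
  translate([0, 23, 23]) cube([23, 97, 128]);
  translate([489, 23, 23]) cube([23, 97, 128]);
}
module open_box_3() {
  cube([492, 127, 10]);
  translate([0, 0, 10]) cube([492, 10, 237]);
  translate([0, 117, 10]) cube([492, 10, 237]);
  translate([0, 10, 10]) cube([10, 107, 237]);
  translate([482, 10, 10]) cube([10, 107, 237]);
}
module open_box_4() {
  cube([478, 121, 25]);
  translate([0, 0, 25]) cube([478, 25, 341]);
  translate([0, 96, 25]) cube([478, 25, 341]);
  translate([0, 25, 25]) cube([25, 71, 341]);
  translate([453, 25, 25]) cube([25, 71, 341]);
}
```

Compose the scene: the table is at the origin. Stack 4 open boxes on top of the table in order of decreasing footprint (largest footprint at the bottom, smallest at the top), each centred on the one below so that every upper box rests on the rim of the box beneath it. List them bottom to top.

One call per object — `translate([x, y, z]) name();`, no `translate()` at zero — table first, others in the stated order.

table();
translate([473, 329, 709]) open_box();
translate([479, 338, 1018]) open_box_2();
translate([489, 346, 1169]) open_box_3();
translate([496, 349, 1416]) open_box_4();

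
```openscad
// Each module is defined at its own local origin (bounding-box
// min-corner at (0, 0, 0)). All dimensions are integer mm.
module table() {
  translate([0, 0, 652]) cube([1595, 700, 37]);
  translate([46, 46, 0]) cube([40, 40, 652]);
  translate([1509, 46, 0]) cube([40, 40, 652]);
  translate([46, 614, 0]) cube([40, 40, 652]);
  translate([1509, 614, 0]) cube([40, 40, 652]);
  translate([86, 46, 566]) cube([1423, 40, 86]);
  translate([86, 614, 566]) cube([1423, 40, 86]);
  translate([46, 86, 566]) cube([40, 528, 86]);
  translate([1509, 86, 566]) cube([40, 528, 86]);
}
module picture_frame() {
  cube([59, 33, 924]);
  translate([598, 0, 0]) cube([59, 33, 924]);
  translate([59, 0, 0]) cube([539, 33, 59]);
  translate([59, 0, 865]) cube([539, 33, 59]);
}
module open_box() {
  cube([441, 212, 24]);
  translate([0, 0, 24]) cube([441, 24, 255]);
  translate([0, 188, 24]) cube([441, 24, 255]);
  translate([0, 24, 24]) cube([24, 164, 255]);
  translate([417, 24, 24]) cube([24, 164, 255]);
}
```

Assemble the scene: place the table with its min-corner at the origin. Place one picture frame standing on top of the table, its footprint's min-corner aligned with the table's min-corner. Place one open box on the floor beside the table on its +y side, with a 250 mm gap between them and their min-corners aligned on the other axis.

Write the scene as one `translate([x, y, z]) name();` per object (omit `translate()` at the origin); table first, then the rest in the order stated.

table();
translate([0, 0, 689]) picture_frame();
translate([0, 950, 0]) open_box();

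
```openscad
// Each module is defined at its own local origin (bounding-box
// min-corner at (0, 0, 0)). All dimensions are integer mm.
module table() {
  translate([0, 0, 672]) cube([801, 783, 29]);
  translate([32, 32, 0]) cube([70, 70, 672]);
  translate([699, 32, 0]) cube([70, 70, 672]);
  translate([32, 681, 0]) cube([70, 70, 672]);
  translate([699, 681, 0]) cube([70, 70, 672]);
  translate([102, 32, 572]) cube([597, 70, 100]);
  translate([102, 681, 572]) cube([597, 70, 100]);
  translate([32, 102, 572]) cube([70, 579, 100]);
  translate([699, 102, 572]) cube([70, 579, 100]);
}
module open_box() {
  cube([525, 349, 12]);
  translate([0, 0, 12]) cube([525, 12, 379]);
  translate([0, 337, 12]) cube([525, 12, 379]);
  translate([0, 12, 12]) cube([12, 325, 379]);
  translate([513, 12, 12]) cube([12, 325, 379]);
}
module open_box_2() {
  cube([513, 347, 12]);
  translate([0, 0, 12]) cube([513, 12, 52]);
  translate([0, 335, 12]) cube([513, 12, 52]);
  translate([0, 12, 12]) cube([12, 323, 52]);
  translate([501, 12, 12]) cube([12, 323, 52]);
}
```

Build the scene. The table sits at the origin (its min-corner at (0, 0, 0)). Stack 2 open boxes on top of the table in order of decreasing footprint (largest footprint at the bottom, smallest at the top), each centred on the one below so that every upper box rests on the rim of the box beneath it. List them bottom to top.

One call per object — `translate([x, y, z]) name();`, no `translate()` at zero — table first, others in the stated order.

table();
translate([138, 217, 701]) open_box();
translate([144, 218, 1092]) open_box_2();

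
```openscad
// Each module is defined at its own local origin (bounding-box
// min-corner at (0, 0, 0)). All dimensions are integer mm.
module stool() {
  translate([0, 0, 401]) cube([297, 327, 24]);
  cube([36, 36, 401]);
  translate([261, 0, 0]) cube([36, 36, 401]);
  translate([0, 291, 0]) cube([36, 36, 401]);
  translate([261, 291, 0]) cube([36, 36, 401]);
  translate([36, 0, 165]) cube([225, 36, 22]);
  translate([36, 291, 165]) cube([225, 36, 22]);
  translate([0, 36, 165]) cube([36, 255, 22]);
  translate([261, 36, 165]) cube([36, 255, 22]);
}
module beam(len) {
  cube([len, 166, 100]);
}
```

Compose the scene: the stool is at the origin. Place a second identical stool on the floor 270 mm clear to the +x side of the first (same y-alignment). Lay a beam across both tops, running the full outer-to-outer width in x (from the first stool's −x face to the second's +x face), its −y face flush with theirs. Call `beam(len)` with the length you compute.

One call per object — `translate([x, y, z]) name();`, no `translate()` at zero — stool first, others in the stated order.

stool();
translate([567, 0, 0]) stool();
translate([0, 0, 425]) beam(864);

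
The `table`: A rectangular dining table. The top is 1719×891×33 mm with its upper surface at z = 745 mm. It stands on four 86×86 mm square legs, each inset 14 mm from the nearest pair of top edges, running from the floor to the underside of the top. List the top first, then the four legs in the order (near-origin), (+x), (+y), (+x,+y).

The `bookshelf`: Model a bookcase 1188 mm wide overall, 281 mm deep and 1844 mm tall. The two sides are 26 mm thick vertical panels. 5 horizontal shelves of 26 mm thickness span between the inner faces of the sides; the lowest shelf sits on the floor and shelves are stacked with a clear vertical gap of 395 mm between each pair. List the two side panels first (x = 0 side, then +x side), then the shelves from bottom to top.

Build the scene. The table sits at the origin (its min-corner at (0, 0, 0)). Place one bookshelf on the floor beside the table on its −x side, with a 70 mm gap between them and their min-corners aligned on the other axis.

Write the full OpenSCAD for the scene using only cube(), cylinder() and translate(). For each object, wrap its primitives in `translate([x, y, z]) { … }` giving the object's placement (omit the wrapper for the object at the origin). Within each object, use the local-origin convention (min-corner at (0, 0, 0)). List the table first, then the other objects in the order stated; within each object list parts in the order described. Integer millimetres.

translate([0, 0, 712]) cube([1719, 891, 33]);
translate([14, 14, 0]) cube([86, 86, 712]);
translate([1619, 14, 0]) cube([86, 86, 712]);
translate([14, 791, 0]) cube([86, 86, 712]);
translate([1619, 791, 0]) cube([86, 86, 712]);
translate([-1258, 0, 0]) {
  cube([26, 281, 1844]);
  translate([1162, 0, 0]) cube([26, 281, 1844]);
  translate([26, 0, 0]) cube([1136, 281, 26]);
  translate([26, 0, 421]) cube([1136, 281, 26]);
  translate([26, 0, 842]) cube([1136, 281, 26]);
  translate([26, 0, 1263]) cube([1136, 281, 26]);
  translate([26, 0, 1684]) cube([1136, 281, 26]);
}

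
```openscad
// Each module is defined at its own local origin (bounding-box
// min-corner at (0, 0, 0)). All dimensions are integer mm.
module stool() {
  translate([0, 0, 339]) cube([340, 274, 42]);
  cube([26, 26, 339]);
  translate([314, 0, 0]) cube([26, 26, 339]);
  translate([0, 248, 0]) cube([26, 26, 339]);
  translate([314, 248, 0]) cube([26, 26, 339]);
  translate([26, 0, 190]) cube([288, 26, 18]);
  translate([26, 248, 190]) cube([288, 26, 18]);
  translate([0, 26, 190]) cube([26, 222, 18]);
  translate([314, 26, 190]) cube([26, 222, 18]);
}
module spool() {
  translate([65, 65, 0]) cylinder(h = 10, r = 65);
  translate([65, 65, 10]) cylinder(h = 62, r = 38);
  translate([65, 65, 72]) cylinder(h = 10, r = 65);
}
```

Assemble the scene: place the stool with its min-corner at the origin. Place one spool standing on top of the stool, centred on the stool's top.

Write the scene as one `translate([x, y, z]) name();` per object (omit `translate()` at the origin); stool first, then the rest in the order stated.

stool();
translate([105, 72, 381]) spool();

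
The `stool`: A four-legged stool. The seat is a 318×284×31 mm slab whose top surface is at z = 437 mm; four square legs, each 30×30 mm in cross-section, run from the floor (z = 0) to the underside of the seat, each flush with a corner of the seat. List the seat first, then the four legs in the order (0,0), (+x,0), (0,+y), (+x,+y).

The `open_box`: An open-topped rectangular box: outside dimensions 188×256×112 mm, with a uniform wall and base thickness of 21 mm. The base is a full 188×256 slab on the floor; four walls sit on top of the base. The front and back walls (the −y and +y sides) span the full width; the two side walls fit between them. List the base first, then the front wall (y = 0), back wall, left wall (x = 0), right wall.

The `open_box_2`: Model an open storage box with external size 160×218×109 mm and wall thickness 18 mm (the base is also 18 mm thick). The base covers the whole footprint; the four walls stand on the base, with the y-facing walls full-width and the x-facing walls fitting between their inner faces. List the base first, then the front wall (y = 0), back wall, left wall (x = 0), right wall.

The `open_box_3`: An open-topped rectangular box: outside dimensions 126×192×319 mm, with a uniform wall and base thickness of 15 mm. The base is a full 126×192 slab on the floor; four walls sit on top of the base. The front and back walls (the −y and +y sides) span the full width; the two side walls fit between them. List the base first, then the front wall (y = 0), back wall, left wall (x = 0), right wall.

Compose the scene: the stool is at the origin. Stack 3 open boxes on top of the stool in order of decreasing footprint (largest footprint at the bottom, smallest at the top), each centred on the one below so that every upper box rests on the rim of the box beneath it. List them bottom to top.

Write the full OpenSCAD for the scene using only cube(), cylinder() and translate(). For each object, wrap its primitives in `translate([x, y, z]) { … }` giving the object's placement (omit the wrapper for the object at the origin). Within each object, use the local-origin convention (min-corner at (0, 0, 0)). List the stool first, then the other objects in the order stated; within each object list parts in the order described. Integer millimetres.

translate([0, 0, 406]) cube([318, 284, 31]);
cube([30, 30, 406]);
translate([288, 0, 0]) cube([30, 30, 406]);
translate([0, 254, 0]) cube([30, 30, 406]);
translate([288, 254, 0]) cube([30, 30, 406]);
translate([65, 14, 437]) {
  cube([188, 256, 21]);
  translate([0, 0, 21]) cube([188, 21, 91]);
  translate([0, 235, 21]) cube([188, 21, 91]);
  translate([0, 21, 21]) cube([21, 214, 91]);
  translate([167, 21, 21]) cube([21, 214, 91]);
}
translate([79, 33, 549]) {
  cube([160, 218, 18]);
  translate([0, 0, 18]) cube([160, 18, 91]);
  translate([0, 200, 18]) cube([160, 18, 91]);
  translate([0, 18, 18]) cube([18, 182, 91]);
  translate([142, 18, 18]) cube([18, 182, 91]);
}
translate([96, 46, 658]) {
  cube([126, 192, 15]);
  translate([0, 0, 15]) cube([126, 15, 304]);
  translate([0, 177, 15]) cube([126, 15, 304]);
  translate([0, 15, 15]) cube([15, 162, 304]);
  translate([111, 15, 15]) cube([15, 162, 304]);
}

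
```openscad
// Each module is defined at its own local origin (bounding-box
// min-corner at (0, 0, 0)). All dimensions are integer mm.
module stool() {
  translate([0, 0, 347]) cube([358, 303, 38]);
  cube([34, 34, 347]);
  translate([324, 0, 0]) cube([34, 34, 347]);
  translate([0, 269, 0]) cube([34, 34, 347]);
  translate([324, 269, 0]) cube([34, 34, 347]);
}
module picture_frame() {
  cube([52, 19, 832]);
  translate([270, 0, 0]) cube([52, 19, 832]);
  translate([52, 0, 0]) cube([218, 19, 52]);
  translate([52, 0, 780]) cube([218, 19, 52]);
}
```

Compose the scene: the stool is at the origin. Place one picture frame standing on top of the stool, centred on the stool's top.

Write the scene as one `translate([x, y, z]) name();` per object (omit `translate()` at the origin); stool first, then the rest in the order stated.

stool();
translate([18, 142, 385]) picture_frame();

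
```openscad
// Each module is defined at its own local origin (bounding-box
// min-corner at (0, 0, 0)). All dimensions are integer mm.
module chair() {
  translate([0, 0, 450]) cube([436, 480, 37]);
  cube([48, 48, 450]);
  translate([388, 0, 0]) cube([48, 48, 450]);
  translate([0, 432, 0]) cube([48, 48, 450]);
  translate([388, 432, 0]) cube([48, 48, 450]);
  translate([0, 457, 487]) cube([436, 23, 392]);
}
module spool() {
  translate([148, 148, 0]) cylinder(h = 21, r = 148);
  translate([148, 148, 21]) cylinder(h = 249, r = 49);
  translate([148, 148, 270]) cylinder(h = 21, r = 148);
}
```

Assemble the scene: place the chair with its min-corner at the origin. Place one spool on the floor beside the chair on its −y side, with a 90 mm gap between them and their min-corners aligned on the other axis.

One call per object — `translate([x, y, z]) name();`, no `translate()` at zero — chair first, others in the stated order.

chair();
translate([0, -386, 0]) spool();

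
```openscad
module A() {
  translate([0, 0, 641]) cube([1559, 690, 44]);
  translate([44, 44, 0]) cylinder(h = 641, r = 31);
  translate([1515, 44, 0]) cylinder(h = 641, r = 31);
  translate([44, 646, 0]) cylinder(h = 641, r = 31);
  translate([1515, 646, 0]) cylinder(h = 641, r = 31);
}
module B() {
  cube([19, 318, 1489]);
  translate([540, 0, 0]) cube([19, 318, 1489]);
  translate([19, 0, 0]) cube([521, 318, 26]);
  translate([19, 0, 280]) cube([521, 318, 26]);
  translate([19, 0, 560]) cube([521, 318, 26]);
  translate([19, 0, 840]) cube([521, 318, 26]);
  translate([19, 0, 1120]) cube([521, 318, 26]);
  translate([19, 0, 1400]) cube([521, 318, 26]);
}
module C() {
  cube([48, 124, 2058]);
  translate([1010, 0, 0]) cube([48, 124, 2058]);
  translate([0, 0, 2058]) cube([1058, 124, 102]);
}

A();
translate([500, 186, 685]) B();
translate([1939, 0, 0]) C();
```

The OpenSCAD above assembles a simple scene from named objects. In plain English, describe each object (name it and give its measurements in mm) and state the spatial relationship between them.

A is a rectangular dining table. The top is 1559×690×44 mm with its upper surface at z = 685 mm. It stands on four round legs of 62 mm diameter, each leg's bounding box inset 13 mm from the nearest pair of top edges, running from the floor to the underside of the top.

B is a bookshelf 559 mm wide overall, 318 mm deep and 1489 mm tall. The two sides are 19 mm thick vertical panels. 6 horizontal shelves of 26 mm thickness span between the inner faces of the sides; the lowest shelf sits on the floor and shelves are stacked with a clear vertical gap of 254 mm between each pair.

C is a rectangular door frame: two vertical jambs of 48×124 mm section, 2058 mm tall, with a clear opening 962 mm wide between their inner faces. A header 102 mm tall and 124 mm deep lies on top of the jambs and spans the full outside width.

The bookshelf is on top of the table, centred. The door frame is on the floor beside the table on its +x side.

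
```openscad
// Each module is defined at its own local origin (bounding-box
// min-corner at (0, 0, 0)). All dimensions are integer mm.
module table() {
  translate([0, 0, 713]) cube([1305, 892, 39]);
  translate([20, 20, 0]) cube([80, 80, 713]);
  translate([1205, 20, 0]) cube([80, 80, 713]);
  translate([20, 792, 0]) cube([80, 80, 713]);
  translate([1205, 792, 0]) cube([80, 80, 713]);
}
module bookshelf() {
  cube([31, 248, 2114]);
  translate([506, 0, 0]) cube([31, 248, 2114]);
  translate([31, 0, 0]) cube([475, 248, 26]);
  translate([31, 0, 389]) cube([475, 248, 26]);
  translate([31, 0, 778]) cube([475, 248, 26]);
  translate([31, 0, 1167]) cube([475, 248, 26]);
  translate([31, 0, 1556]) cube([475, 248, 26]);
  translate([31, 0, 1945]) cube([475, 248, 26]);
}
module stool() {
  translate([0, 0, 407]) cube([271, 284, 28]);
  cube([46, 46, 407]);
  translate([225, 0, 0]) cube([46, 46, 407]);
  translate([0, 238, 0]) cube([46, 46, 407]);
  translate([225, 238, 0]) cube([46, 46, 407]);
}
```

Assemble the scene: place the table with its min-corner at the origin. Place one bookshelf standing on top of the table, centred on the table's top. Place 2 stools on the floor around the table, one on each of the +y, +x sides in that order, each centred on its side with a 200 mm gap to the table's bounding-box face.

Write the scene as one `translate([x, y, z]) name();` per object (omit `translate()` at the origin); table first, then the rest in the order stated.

table();
translate([384, 322, 752]) bookshelf();
translate([517, 1092, 0]) stool();
translate([1505, 304, 0]) stool();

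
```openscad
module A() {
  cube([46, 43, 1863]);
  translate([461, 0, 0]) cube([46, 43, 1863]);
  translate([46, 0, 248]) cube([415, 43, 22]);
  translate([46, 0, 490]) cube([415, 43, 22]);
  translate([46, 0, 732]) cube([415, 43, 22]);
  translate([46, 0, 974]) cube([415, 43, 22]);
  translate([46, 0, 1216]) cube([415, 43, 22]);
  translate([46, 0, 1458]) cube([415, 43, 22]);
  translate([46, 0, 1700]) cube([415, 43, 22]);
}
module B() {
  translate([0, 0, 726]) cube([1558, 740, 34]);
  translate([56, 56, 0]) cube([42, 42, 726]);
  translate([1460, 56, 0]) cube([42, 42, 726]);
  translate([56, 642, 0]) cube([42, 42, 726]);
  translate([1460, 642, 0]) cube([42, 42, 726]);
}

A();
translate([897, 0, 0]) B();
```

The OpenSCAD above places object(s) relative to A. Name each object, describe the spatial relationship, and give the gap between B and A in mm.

A is a ladder. B is a table. The table is on the floor beside the ladder on its +x side. The gap between the table and the ladder is 390 mm.

The table's nearest face is 390 mm from the ladder's +x face.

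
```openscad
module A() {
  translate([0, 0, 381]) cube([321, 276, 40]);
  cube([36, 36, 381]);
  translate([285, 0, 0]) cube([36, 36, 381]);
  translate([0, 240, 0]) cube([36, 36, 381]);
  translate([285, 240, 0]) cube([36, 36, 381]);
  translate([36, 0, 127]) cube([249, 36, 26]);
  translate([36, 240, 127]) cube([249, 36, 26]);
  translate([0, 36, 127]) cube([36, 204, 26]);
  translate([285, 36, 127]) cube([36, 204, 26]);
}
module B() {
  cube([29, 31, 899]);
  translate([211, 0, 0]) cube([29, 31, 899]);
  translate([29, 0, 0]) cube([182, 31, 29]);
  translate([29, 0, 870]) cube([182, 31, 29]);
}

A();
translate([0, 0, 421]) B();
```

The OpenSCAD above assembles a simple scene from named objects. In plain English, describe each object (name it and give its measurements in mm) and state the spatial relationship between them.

A is a four-legged stool. The seat is 321×276 mm, 40 mm thick, top at z = 421 mm. It stands on four square legs, each 36×36 mm in cross-section, from z = 0 to the seat underside, each flush with a corner of the seat. Four stretchers, 36 mm wide and 26 mm tall, connect adjacent legs with their undersides at z = 127 mm, each running between the inner faces of the legs it joins and aligned with the legs' outer faces on the other axis.

B is a rectangular picture frame lying in the x–z plane (depth along y). The opening is 182 mm wide (x) by 841 mm tall (z), surrounded by a border 29 mm wide on all four sides. The frame is 31 mm deep and is made of two full-height vertical stiles with two horizontal rails fitted between them.

The picture frame is on top of the stool.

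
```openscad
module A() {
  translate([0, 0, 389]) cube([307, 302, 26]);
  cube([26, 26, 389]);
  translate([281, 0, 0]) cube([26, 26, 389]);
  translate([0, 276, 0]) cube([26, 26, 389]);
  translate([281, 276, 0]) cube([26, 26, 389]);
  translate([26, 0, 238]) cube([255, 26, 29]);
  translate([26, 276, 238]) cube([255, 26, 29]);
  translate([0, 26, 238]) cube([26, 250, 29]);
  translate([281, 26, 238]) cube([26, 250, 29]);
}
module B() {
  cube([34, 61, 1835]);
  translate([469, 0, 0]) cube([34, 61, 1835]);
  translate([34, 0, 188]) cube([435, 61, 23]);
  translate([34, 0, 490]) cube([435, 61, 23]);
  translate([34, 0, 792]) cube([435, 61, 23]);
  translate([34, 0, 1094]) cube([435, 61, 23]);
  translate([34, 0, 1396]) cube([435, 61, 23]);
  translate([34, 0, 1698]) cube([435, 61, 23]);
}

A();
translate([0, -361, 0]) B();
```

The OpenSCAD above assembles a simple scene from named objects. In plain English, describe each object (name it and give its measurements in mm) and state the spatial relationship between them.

A is a simple wooden stool: a rectangular seat 307 mm (x) by 302 mm (y), 26 mm thick, top face at z = 415 mm, on four square legs, each 26×26 mm in cross-section. The legs rest on z = 0, each flush with a corner of the seat. Four stretchers, 26 mm wide and 29 mm tall, connect adjacent legs with their undersides at z = 238 mm, each running between the inner faces of the legs it joins and aligned with the legs' outer faces on the other axis.

B is a straight ladder. Two 34×61 mm vertical rails, 1835 mm tall, stand 503 mm apart (outside-to-outside) with their front faces coplanar on the −y side. 6 rungs, each 61 mm deep and 23 mm tall, span between the inner faces of the rails, front faces flush with the rails. The lowest rung's underside is at z = 188 mm and rungs are spaced 302 mm apart (underside to underside).

The ladder is on the floor beside the stool on its −y side.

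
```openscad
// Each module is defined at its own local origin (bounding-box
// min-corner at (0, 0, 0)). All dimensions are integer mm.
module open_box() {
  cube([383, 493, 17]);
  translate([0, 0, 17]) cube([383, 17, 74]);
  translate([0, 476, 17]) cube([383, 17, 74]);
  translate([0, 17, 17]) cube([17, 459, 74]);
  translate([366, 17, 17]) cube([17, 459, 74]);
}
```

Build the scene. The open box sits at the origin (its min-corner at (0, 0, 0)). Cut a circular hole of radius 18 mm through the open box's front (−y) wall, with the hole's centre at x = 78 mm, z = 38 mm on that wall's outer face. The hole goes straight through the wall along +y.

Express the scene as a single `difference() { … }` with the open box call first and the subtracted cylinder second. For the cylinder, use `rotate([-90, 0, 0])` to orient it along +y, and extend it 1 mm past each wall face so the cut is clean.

difference() {
  open_box();
  translate([78, -1, 38]) rotate([-90, 0, 0]) cylinder(h = 19, r = 18);
}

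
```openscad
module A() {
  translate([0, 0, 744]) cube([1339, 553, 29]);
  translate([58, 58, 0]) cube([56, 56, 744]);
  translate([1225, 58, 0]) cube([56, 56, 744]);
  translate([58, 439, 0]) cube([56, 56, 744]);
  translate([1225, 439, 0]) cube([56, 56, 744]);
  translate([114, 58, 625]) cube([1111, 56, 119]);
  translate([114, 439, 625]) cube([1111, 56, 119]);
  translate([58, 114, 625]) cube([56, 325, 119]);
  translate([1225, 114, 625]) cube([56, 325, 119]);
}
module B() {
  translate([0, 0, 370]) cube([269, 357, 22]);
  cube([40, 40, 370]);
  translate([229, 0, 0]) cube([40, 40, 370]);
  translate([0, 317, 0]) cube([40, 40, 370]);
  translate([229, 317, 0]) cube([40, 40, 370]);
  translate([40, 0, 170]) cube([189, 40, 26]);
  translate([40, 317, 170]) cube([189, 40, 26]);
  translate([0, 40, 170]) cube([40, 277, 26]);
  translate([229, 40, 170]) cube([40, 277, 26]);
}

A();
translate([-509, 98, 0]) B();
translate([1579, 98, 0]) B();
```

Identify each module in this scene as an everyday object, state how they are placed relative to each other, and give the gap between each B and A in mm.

A is a table. B is a stool. Two stools sit around the table at the −x, +x sides. The gap between each stool and the table is 240 mm.

Each stool's nearest face is 240 mm from the table's bounding box.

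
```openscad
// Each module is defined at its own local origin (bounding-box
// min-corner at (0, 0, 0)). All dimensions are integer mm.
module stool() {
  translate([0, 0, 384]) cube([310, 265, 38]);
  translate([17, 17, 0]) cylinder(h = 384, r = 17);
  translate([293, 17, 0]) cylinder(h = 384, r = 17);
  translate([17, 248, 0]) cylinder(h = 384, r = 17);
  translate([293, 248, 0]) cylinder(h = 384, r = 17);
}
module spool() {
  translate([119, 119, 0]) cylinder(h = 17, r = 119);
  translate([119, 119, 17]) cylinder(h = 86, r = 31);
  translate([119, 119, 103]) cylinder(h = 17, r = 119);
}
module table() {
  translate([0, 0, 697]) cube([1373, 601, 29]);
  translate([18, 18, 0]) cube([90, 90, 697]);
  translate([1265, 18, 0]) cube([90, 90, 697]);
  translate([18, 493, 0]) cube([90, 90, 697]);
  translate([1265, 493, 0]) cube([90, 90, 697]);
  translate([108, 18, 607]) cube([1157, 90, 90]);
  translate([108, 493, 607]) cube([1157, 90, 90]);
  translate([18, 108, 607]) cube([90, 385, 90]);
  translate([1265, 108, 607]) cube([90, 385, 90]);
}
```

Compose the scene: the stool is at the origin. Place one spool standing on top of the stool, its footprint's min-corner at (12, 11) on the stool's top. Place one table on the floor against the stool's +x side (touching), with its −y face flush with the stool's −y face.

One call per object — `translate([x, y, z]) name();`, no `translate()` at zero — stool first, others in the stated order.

stool();
translate([12, 11, 422]) spool();
translate([310, 0, 0]) table();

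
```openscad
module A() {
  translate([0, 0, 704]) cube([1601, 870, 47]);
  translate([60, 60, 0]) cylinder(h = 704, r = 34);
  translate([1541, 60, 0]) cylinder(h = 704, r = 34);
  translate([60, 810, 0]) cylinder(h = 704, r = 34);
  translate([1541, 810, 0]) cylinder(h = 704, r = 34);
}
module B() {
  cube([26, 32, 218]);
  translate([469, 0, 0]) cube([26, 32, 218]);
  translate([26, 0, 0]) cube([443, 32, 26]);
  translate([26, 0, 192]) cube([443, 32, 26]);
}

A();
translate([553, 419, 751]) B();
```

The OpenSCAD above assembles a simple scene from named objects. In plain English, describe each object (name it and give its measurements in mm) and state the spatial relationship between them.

A is a rectangular dining table. The top is 1601×870×47 mm with its upper surface at z = 751 mm. It stands on four round legs of 68 mm diameter, each leg's bounding box inset 26 mm from the nearest pair of top edges, running from the floor to the underside of the top.

B is a rectangular picture frame lying in the x–z plane (depth along y). The opening is 443 mm wide (x) by 166 mm tall (z), surrounded by a border 26 mm wide on all four sides. The frame is 32 mm deep and is made of two full-height vertical stiles with two horizontal rails fitted between them.

The picture frame is on top of the table, centred.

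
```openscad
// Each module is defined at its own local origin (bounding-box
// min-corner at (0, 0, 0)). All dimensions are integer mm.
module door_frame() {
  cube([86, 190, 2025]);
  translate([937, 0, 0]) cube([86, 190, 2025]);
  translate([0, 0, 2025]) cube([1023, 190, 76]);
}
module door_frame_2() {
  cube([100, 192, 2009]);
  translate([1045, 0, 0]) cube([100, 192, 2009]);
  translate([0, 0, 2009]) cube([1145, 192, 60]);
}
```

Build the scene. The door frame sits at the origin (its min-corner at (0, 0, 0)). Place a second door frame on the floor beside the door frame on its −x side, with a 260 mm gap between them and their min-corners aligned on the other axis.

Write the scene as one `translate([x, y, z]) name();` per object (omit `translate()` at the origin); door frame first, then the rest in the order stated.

door_frame();
translate([-1405, 0, 0]) door_frame_2();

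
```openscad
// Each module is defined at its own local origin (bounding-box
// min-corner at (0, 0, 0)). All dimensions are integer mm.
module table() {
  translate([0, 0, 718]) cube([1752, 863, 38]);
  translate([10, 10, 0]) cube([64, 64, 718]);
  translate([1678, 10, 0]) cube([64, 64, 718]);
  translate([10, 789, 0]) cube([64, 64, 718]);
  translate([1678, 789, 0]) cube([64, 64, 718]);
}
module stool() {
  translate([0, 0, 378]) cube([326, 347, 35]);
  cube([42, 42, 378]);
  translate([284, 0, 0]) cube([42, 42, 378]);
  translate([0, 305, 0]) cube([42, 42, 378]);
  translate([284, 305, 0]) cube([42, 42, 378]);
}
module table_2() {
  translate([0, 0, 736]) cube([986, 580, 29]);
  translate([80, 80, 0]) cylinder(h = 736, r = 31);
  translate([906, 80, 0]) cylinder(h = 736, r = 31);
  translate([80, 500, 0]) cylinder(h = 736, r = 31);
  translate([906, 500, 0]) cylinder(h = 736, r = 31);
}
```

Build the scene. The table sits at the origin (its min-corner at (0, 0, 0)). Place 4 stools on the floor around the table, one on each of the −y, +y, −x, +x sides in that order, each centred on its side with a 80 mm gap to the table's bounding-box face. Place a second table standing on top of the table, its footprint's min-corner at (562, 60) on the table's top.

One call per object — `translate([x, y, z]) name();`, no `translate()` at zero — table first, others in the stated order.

table();
translate([713, -427, 0]) stool();
translate([713, 943, 0]) stool();
translate([-406, 258, 0]) stool();
translate([1832, 258, 0]) stool();
translate([562, 60, 756]) table_2();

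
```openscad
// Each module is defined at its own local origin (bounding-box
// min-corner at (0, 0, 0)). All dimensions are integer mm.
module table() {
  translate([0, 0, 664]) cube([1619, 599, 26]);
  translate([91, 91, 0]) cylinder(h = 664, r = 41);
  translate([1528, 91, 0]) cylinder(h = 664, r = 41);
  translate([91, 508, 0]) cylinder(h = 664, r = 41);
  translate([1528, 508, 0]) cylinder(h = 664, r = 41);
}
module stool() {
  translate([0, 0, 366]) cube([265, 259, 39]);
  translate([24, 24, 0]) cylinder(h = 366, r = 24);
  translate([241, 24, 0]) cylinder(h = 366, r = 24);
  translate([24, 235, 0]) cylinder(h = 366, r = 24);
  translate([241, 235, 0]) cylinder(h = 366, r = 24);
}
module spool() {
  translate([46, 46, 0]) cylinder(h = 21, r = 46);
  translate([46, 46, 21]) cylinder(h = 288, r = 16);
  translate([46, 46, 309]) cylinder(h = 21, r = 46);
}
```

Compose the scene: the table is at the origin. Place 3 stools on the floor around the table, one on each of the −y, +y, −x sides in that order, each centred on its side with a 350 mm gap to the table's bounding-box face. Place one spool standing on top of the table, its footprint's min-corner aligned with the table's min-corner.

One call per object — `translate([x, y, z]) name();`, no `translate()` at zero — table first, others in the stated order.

table();
translate([677, -609, 0]) stool();
translate([677, 949, 0]) stool();
translate([-615, 170, 0]) stool();
translate([0, 0, 690]) spool();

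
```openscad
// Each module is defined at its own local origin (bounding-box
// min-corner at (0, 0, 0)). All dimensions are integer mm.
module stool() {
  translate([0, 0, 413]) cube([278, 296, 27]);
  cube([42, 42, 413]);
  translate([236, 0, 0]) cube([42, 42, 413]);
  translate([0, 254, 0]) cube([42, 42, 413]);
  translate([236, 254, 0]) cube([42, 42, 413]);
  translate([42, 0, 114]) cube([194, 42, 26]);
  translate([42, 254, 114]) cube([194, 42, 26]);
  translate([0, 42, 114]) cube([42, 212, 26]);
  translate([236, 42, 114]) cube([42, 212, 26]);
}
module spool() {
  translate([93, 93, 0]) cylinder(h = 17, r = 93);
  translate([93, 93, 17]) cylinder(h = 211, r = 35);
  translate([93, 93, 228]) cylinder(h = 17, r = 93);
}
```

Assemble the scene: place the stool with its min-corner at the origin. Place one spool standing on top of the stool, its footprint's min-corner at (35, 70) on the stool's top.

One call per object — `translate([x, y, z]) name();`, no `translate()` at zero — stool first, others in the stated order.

stool();
translate([35, 70, 440]) spool();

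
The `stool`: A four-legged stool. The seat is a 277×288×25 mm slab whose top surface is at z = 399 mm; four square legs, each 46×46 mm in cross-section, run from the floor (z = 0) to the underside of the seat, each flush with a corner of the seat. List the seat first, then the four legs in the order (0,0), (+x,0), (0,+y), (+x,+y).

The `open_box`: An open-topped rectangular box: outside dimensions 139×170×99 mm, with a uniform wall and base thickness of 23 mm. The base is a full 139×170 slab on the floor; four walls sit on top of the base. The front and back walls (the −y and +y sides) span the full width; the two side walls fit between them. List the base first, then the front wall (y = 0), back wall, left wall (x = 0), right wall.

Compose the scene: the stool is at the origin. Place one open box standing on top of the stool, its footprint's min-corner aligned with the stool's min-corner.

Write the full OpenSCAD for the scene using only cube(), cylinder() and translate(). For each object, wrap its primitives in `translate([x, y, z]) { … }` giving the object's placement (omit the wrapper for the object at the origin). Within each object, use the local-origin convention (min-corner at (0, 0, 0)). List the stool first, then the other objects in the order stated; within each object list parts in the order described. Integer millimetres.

translate([0, 0, 374]) cube([277, 288, 25]);
cube([46, 46, 374]);
translate([231, 0, 0]) cube([46, 46, 374]);
translate([0, 242, 0]) cube([46, 46, 374]);
translate([231, 242, 0]) cube([46, 46, 374]);
translate([0, 0, 399]) {
  cube([139, 170, 23]);
  translate([0, 0, 23]) cube([139, 23, 76]);
  translate([0, 147, 23]) cube([139, 23, 76]);
  translate([0, 23, 23]) cube([23, 124, 76]);
  translate([116, 23, 23]) cube([23, 124, 76]);
}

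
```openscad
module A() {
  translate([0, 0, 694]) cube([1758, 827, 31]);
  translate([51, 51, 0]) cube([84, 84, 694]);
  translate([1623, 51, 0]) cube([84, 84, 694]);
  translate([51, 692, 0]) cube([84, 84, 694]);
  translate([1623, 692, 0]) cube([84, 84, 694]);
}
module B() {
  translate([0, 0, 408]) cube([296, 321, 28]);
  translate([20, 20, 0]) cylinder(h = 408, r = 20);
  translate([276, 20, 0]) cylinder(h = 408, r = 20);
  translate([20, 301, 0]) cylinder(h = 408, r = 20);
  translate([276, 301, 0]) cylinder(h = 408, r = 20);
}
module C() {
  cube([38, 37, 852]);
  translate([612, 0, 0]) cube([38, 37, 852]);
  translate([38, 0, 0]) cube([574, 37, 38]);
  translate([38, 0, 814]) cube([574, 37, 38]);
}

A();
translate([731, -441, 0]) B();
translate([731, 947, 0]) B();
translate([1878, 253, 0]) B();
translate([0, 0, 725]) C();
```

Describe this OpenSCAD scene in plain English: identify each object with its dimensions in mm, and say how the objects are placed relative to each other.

A is a table with a 1758×827 mm rectangular top, 31 mm thick, top surface at z = 725 mm, supported by four 84×84 mm square legs, each inset 51 mm from the nearest pair of top edges, running from the floor.

B is a four-legged stool. The seat is a 296×321×28 mm slab whose top surface is at z = 436 mm; four round legs, each 40 mm in diameter, run from the floor (z = 0) to the underside of the seat, each leg's axis is inset half a diameter from the nearest pair of seat edges (so the leg's bounding box is flush with the corner).

C is a picture frame with a 574×776 mm rectangular opening (x by z) and a uniform 38 mm border on every side. Frame depth is 37 mm along y. It is built from two vertical stiles running the full outside height and two horizontal rails spanning the gap between the stiles.

Three stools sit around the table at the −y, +y, +x sides. The picture frame is on top of the table.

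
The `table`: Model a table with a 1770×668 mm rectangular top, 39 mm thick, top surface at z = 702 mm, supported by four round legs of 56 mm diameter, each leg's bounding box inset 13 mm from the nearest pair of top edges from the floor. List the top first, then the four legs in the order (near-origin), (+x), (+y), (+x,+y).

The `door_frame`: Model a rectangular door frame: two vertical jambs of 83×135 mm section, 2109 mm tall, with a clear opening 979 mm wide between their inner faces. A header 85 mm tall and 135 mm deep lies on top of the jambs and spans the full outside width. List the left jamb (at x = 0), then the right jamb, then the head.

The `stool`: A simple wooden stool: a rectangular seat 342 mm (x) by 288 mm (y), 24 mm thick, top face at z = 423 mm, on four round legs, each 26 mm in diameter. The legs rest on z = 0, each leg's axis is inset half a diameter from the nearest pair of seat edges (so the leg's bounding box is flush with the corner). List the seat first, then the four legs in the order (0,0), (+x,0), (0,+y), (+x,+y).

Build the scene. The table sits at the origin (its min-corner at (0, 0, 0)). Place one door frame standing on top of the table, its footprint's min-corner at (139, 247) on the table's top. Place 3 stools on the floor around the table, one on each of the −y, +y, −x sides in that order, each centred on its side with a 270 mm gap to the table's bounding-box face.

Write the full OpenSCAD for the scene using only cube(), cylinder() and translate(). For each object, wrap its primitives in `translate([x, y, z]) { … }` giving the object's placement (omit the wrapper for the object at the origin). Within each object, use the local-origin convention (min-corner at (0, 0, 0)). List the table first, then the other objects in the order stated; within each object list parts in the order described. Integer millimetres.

translate([0, 0, 663]) cube([1770, 668, 39]);
translate([41, 41, 0]) cylinder(h = 663, r = 28);
translate([1729, 41, 0]) cylinder(h = 663, r = 28);
translate([41, 627, 0]) cylinder(h = 663, r = 28);
translate([1729, 627, 0]) cylinder(h = 663, r = 28);
translate([139, 247, 702]) {
  cube([83, 135, 2109]);
  translate([1062, 0, 0]) cube([83, 135, 2109]);
  translate([0, 0, 2109]) cube([1145, 135, 85]);
}
translate([714, -558, 0]) {
  translate([0, 0, 399]) cube([342, 288, 24]);
  translate([13, 13, 0]) cylinder(h = 399, r = 13);
  translate([329, 13, 0]) cylinder(h = 399, r = 13);
  translate([13, 275, 0]) cylinder(h = 399, r = 13);
  translate([329, 275, 0]) cylinder(h = 399, r = 13);
}
translate([714, 938, 0]) {
  translate([0, 0, 399]) cube([342, 288, 24]);
  translate([13, 13, 0]) cylinder(h = 399, r = 13);
  translate([329, 13, 0]) cylinder(h = 399, r = 13);
  translate([13, 275, 0]) cylinder(h = 399, r = 13);
  translate([329, 275, 0]) cylinder(h = 399, r = 13);
}
translate([-612, 190, 0]) {
  translate([0, 0, 399]) cube([342, 288, 24]);
  translate([13, 13, 0]) cylinder(h = 399, r = 13);
  translate([329, 13, 0]) cylinder(h = 399, r = 13);
  translate([13, 275, 0]) cylinder(h = 399, r = 13);
  translate([329, 275, 0]) cylinder(h = 399, r = 13);
}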